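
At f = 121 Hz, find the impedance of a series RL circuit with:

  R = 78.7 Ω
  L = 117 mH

Step 1 — Angular frequency: ω = 2π·f = 2π·121 = 760.3 rad/s.
Step 2 — Component impedances:
  R: Z = R = 78.7 Ω
  L: Z = jωL = j·760.3·0.117 = 0 + j88.95 Ω
Step 3 — Series combination: Z_total = R + L = 78.7 + j88.95 Ω = 118.8∠48.5° Ω.

Z = 78.7 + j88.95 Ω = 118.8∠48.5° Ω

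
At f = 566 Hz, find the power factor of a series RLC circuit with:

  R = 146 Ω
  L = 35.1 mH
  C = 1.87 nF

Step 1 — Angular frequency: ω = 2π·f = 2π·566 = 3556 rad/s.
Step 2 — Component impedances:
  R: Z = R = 146 Ω
  L: Z = jωL = j·3556·0.0351 = 0 + j124.8 Ω
  C: Z = 1/(jωC) = -j/(ω·C) = 0 - j1.504e+05 Ω
Step 3 — Series combination: Z_total = R + L + C = 146 - j1.502e+05 Ω = 1.502e+05∠-89.9° Ω.
Step 4 — Power factor: PF = cos(φ) = Re(Z)/|Z| = 146/1.5025e+05 = 0.0009717.
Step 5 — Type: Im(Z) = -1.502e+05 ⇒ leading (phase φ = -89.9°).

PF = 0.0009717 (leading, φ = -89.9°)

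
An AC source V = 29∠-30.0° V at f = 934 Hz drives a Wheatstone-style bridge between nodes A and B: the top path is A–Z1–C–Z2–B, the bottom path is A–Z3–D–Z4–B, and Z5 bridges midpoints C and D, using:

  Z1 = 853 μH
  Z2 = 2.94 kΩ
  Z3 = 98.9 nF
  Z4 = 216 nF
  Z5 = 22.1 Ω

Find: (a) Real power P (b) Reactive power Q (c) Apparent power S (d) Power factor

Step 1 — Angular frequency: ω = 2π·f = 2π·934 = 5868 rad/s.
Step 2 — Component impedances:
  Z1: Z = jωL = j·5868·0.000853 = 0 + j5.006 Ω
  Z2: Z = R = 2940 Ω
  Z3: Z = 1/(jωC) = -j/(ω·C) = 0 - j1723 Ω
  Z4: Z = 1/(jωC) = -j/(ω·C) = 0 - j788.9 Ω
  Z5: Z = R = 22.1 Ω
Step 3 — Bridge requires nodal analysis (the Z5 bridge couples midpoints C and D, so the two paths cannot be reduced to a simple series/parallel combination). Setting node B to ground and injecting 1 A at node A, the 3-node admittance system at A, C, D solves to V_A = Z_AB = 215.5 - j720.9 Ω = 752.4∠-73.4° Ω.
Step 4 — Source phasor: V = 29∠-30.0° V = 25.11 - j14.5 V.
Step 5 — Current: I = V / Z = 0.02802 + j0.02646 A = 0.03854∠43.4° A.
Step 6 — Complex power: S = V·I* = 0.3201 - j1.071 VA.
Step 7 — Real power: P = Re(S) = 0.3201 W.
Step 8 — Reactive power: Q = Im(S) = -1.071 VAR.
Step 9 — Apparent power: |S| = 1.118 VA.
Step 10 — Power factor: PF = P/|S| = 0.2864 (leading).

(a) P = 0.3201 W  (b) Q = -1.071 VAR  (c) S = 1.118 VA  (d) PF = 0.2864 (leading)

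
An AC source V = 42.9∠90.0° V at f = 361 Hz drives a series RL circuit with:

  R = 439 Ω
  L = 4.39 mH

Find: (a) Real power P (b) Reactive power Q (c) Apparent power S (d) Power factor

Step 1 — Angular frequency: ω = 2π·f = 2π·361 = 2268 rad/s.
Step 2 — Component impedances:
  R: Z = R = 439 Ω
  L: Z = jωL = j·2268·0.00439 = 0 + j9.958 Ω
Step 3 — Series combination: Z_total = R + L = 439 + j9.958 Ω = 439.1∠1.3° Ω.
Step 4 — Source phasor: V = 42.9∠90.0° V = 0 + j42.9 V.
Step 5 — Current: I = V / Z = 0.002215 + j0.09767 A = 0.0977∠88.7° A.
Step 6 — Complex power: S = V·I* = 4.19 + j0.09504 VA.
Step 7 — Real power: P = Re(S) = 4.19 W.
Step 8 — Reactive power: Q = Im(S) = 0.09504 VAR.
Step 9 — Apparent power: |S| = 4.191 VA.
Step 10 — Power factor: PF = P/|S| = 0.9997 (lagging).

(a) P = 4.19 W  (b) Q = 0.09504 VAR  (c) S = 4.191 VA  (d) PF = 0.9997 (lagging)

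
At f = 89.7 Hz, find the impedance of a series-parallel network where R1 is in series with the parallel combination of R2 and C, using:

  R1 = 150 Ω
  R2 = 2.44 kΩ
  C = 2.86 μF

Step 1 — Angular frequency: ω = 2π·f = 2π·89.7 = 563.6 rad/s.
Step 2 — Component impedances:
  R1: Z = R = 150 Ω
  R2: Z = R = 2440 Ω
  C: Z = 1/(jωC) = -j/(ω·C) = 0 - j620.4 Ω
Step 3 — Parallel branch: R2 || C = 1/(1/R2 + 1/C) = 148.2 - j582.7 Ω.
Step 4 — Series with R1: Z_total = R1 + (R2 || C) = 298.2 - j582.7 Ω = 654.6∠-62.9° Ω.

Z = 298.2 - j582.7 Ω = 654.6∠-62.9° Ω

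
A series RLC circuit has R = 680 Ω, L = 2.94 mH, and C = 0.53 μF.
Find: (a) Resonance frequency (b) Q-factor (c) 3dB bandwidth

Step 1 — Resonance: ω₀ = 1/√(LC) = 1/√(0.00294·5.3e-07) = 2.533e+04 rad/s.
Step 2 — f₀ = ω₀/(2π) = 4032 Hz.
Step 3 — Series Q: Q = ω₀L/R = 2.533e+04·0.00294/680 = 0.1095.
Step 4 — Bandwidth: Δω = ω₀/Q = 2.313e+05 rad/s; BW = Δω/(2π) = 3.681e+04 Hz.

(a) f₀ = 4032 Hz  (b) Q = 0.1095  (c) BW = 3.681e+04 Hz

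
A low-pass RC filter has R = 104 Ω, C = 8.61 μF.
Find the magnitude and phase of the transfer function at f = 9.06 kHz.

Step 1 — Angular frequency: ω = 2π·9060 = 5.693e+04 rad/s.
Step 2 — Transfer function: H(jω) = 1/(1 + jωRC).
Step 3 — Denominator: 1 + jωRC = 1 + j·5.693e+04·104·8.61e-06 = 1 + j50.97.
Step 4 — H = 0.0003847 - j0.01961.
Step 5 — Magnitude: |H| = 0.01961 (-34.1 dB); phase: φ = -88.9°.

|H| = 0.01961 (-34.1 dB), φ = -88.9°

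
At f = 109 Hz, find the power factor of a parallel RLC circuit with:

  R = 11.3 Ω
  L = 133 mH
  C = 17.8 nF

Step 1 — Angular frequency: ω = 2π·f = 2π·109 = 684.9 rad/s.
Step 2 — Component impedances:
  R: Z = R = 11.3 Ω
  L: Z = jωL = j·684.9·0.133 = 0 + j91.09 Ω
  C: Z = 1/(jωC) = -j/(ω·C) = 0 - j8.203e+04 Ω
Step 3 — Parallel combination: 1/Z_total = 1/R + 1/L + 1/C; Z_total = 11.13 + j1.379 Ω = 11.21∠7.1° Ω.
Step 4 — Power factor: PF = cos(φ) = Re(Z)/|Z| = 11.129/11.214 = 0.9924.
Step 5 — Type: Im(Z) = 1.379 ⇒ lagging (phase φ = 7.1°).

PF = 0.9924 (lagging, φ = 7.1°)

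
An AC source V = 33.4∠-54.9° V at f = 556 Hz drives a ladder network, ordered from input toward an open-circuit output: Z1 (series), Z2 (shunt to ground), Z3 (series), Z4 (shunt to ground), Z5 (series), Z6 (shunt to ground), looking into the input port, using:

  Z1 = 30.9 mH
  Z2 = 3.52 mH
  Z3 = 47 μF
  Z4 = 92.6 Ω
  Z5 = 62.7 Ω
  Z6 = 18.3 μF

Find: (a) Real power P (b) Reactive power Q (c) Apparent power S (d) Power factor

Step 1 — Angular frequency: ω = 2π·f = 2π·556 = 3493 rad/s.
Step 2 — Component impedances:
  Z1: Z = jωL = j·3493·0.0309 = 0 + j107.9 Ω
  Z2: Z = jωL = j·3493·0.00352 = 0 + j12.3 Ω
  Z3: Z = 1/(jωC) = -j/(ω·C) = 0 - j6.09 Ω
  Z4: Z = R = 92.6 Ω
  Z5: Z = R = 62.7 Ω
  Z6: Z = 1/(jωC) = -j/(ω·C) = 0 - j15.64 Ω
Step 3 — Ladder network (open output): work backward from the far end, alternating series and parallel combinations. Z_in = 3.984 + j120.2 Ω = 120.2∠88.1° Ω.
Step 4 — Source phasor: V = 33.4∠-54.9° V = 19.21 - j27.33 V.
Step 5 — Current: I = V / Z = -0.2219 - j0.1672 A = 0.2778∠-143.0° A.
Step 6 — Complex power: S = V·I* = 0.3074 + j9.273 VA.
Step 7 — Real power: P = Re(S) = 0.3074 W.
Step 8 — Reactive power: Q = Im(S) = 9.273 VAR.
Step 9 — Apparent power: |S| = 9.278 VA.
Step 10 — Power factor: PF = P/|S| = 0.03314 (lagging).

(a) P = 0.3074 W  (b) Q = 9.273 VAR  (c) S = 9.278 VA  (d) PF = 0.03314 (lagging)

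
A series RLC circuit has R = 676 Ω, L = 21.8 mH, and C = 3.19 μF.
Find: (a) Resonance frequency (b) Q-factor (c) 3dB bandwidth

Step 1 — Resonance: ω₀ = 1/√(LC) = 1/√(0.0218·3.19e-06) = 3792 rad/s.
Step 2 — f₀ = ω₀/(2π) = 603.5 Hz.
Step 3 — Series Q: Q = ω₀L/R = 3792·0.0218/676 = 0.1223.
Step 4 — Bandwidth: Δω = ω₀/Q = 3.101e+04 rad/s; BW = Δω/(2π) = 4935 Hz.

(a) f₀ = 603.5 Hz  (b) Q = 0.1223  (c) BW = 4935 Hz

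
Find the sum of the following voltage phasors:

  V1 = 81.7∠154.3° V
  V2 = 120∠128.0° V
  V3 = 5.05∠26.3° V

Step 1 — Convert each phasor to rectangular form:
  V1 = 81.7·(cos(154.3°) + j·sin(154.3°)) = -73.62 + j35.43 V
  V2 = 120·(cos(128.0°) + j·sin(128.0°)) = -73.88 + j94.56 V
  V3 = 5.05·(cos(26.3°) + j·sin(26.3°)) = 4.527 + j2.238 V
Step 2 — Sum components: V_total = -143 + j132.2 V.
Step 3 — Convert to polar: |V_total| = 194.7 V, ∠V_total = 137.2°.

V_total = 194.7∠137.2° V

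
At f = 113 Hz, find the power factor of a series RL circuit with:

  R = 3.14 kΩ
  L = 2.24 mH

Step 1 — Angular frequency: ω = 2π·f = 2π·113 = 710 rad/s.
Step 2 — Component impedances:
  R: Z = R = 3140 Ω
  L: Z = jωL = j·710·0.00224 = 0 + j1.59 Ω
Step 3 — Series combination: Z_total = R + L = 3140 + j1.59 Ω = 3140∠0.0° Ω.
Step 4 — Power factor: PF = cos(φ) = Re(Z)/|Z| = 3140/3140 = 1.
Step 5 — Type: Im(Z) = 1.59 ⇒ lagging (phase φ = 0.0°).

PF = 1 (lagging, φ = 0.0°)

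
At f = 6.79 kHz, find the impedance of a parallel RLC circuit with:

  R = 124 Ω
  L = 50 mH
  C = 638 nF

Step 1 — Angular frequency: ω = 2π·f = 2π·6790 = 4.266e+04 rad/s.
Step 2 — Component impedances:
  R: Z = R = 124 Ω
  L: Z = jωL = j·4.266e+04·0.05 = 0 + j2133 Ω
  C: Z = 1/(jωC) = -j/(ω·C) = 0 - j36.74 Ω
Step 3 — Parallel combination: 1/Z_total = 1/R + 1/L + 1/C; Z_total = 10.33 - j34.27 Ω = 35.79∠-73.2° Ω.

Z = 10.33 - j34.27 Ω = 35.79∠-73.2° Ω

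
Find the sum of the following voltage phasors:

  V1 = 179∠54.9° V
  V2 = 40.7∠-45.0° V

Step 1 — Convert each phasor to rectangular form:
  V1 = 179·(cos(54.9°) + j·sin(54.9°)) = 102.9 + j146.4 V
  V2 = 40.7·(cos(-45.0°) + j·sin(-45.0°)) = 28.78 - j28.78 V
Step 2 — Sum components: V_total = 131.7 + j117.7 V.
Step 3 — Convert to polar: |V_total| = 176.6 V, ∠V_total = 41.8°.

V_total = 176.6∠41.8° V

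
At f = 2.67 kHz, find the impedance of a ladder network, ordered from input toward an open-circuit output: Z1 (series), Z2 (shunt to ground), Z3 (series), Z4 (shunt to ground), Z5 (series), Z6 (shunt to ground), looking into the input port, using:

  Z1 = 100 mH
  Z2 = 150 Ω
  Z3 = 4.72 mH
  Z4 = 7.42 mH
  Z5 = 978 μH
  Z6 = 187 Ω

Step 1 — Angular frequency: ω = 2π·f = 2π·2670 = 1.678e+04 rad/s.
Step 2 — Component impedances:
  Z1: Z = jωL = j·1.678e+04·0.1 = 0 + j1678 Ω
  Z2: Z = R = 150 Ω
  Z3: Z = jωL = j·1.678e+04·0.00472 = 0 + j79.18 Ω
  Z4: Z = jωL = j·1.678e+04·0.00742 = 0 + j124.5 Ω
  Z5: Z = jωL = j·1.678e+04·0.000978 = 0 + j16.41 Ω
  Z6: Z = R = 187 Ω
Step 3 — Ladder network (open output): work backward from the far end, alternating series and parallel combinations. Z_in = 82.87 + j1732 Ω = 1734∠87.3° Ω.

Z = 82.87 + j1732 Ω = 1734∠87.3° Ω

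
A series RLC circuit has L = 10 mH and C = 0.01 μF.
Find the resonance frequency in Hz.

Step 1 — Resonance condition Im(Z)=0 gives ω₀ = 1/√(LC).
Step 2 — ω₀ = 1/√(0.01·1e-08) = 1e+05 rad/s.
Step 3 — f₀ = ω₀/(2π) = 1.592e+04 Hz.

f₀ = 1.592e+04 Hz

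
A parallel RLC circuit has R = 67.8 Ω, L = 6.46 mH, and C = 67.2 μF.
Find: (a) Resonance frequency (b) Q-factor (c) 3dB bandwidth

Step 1 — Resonance: ω₀ = 1/√(LC) = 1/√(0.00646·6.72e-05) = 1518 rad/s.
Step 2 — f₀ = ω₀/(2π) = 241.6 Hz.
Step 3 — Parallel Q: Q = R/(ω₀L) = 67.8/(1518·0.00646) = 6.915.
Step 4 — Bandwidth: Δω = ω₀/Q = 219.5 rad/s; BW = Δω/(2π) = 34.93 Hz.

(a) f₀ = 241.6 Hz  (b) Q = 6.915  (c) BW = 34.93 Hz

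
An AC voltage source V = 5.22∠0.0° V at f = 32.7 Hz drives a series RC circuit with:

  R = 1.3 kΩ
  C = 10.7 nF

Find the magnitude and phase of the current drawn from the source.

Step 1 — Angular frequency: ω = 2π·f = 2π·32.7 = 205.5 rad/s.
Step 2 — Component impedances:
  R: Z = R = 1300 Ω
  C: Z = 1/(jωC) = -j/(ω·C) = 0 - j4.549e+05 Ω
Step 3 — Series combination: Z_total = R + C = 1300 - j4.549e+05 Ω = 4.549e+05∠-89.8° Ω.
Step 4 — Source phasor: V = 5.22∠0.0° V = 5.22 V.
Step 5 — Ohm's law: I = V / Z_total = (5.22) / (1300 - j4.549e+05) = 3.28e-08 + j1.148e-05 A.
Step 6 — Convert to polar: |I| = 1.148e-05 A, ∠I = 89.8°.

I = 1.148e-05∠89.8° A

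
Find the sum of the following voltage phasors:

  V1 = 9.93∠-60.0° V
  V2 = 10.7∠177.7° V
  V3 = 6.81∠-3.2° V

Step 1 — Convert each phasor to rectangular form:
  V1 = 9.93·(cos(-60.0°) + j·sin(-60.0°)) = 4.965 - j8.6 V
  V2 = 10.7·(cos(177.7°) + j·sin(177.7°)) = -10.69 + j0.4294 V
  V3 = 6.81·(cos(-3.2°) + j·sin(-3.2°)) = 6.799 - j0.3801 V
Step 2 — Sum components: V_total = 1.073 - j8.55 V.
Step 3 — Convert to polar: |V_total| = 8.617 V, ∠V_total = -82.8°.

V_total = 8.617∠-82.8° V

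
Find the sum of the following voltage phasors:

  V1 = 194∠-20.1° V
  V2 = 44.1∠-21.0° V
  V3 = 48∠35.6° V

Step 1 — Convert each phasor to rectangular form:
  V1 = 194·(cos(-20.1°) + j·sin(-20.1°)) = 182.2 - j66.67 V
  V2 = 44.1·(cos(-21.0°) + j·sin(-21.0°)) = 41.17 - j15.8 V
  V3 = 48·(cos(35.6°) + j·sin(35.6°)) = 39.03 + j27.94 V
Step 2 — Sum components: V_total = 262.4 - j54.53 V.
Step 3 — Convert to polar: |V_total| = 268 V, ∠V_total = -11.7°.

V_total = 268∠-11.7° V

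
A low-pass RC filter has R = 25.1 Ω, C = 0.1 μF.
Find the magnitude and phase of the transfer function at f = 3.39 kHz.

Step 1 — Angular frequency: ω = 2π·3390 = 2.13e+04 rad/s.
Step 2 — Transfer function: H(jω) = 1/(1 + jωRC).
Step 3 — Denominator: 1 + jωRC = 1 + j·2.13e+04·25.1·1e-07 = 1 + j0.05346.
Step 4 — H = 0.9971 - j0.05331.
Step 5 — Magnitude: |H| = 0.9986 (-0.0 dB); phase: φ = -3.1°.

|H| = 0.9986 (-0.0 dB), φ = -3.1°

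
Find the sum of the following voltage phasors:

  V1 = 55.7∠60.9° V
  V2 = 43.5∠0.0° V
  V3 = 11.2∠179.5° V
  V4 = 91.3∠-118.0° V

Step 1 — Convert each phasor to rectangular form:
  V1 = 55.7·(cos(60.9°) + j·sin(60.9°)) = 27.09 + j48.67 V
  V2 = 43.5·(cos(0.0°) + j·sin(0.0°)) = 43.5 V
  V3 = 11.2·(cos(179.5°) + j·sin(179.5°)) = -11.2 + j0.09774 V
  V4 = 91.3·(cos(-118.0°) + j·sin(-118.0°)) = -42.86 - j80.61 V
Step 2 — Sum components: V_total = 16.53 - j31.85 V.
Step 3 — Convert to polar: |V_total| = 35.88 V, ∠V_total = -62.6°.

V_total = 35.88∠-62.6° V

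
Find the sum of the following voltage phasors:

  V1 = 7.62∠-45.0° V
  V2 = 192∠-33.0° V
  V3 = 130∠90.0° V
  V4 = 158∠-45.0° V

Step 1 — Convert each phasor to rectangular form:
  V1 = 7.62·(cos(-45.0°) + j·sin(-45.0°)) = 5.388 - j5.388 V
  V2 = 192·(cos(-33.0°) + j·sin(-33.0°)) = 161 - j104.6 V
  V3 = 130·(cos(90.0°) + j·sin(90.0°)) = 0 + j130 V
  V4 = 158·(cos(-45.0°) + j·sin(-45.0°)) = 111.7 - j111.7 V
Step 2 — Sum components: V_total = 278.1 - j91.68 V.
Step 3 — Convert to polar: |V_total| = 292.9 V, ∠V_total = -18.2°.

V_total = 292.9∠-18.2° V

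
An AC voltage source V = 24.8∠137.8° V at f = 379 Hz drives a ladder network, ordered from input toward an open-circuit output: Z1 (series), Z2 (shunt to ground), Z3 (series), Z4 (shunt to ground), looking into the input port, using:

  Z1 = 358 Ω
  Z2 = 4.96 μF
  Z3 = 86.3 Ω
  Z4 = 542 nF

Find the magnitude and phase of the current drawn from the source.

Step 1 — Angular frequency: ω = 2π·f = 2π·379 = 2381 rad/s.
Step 2 — Component impedances:
  Z1: Z = R = 358 Ω
  Z2: Z = 1/(jωC) = -j/(ω·C) = 0 - j84.66 Ω
  Z3: Z = R = 86.3 Ω
  Z4: Z = 1/(jωC) = -j/(ω·C) = 0 - j774.8 Ω
Step 3 — Ladder network (open output): work backward from the far end, alternating series and parallel combinations. Z_in = 358.8 - j76.41 Ω = 366.9∠-12.0° Ω.
Step 4 — Source phasor: V = 24.8∠137.8° V = -18.37 + j16.66 V.
Step 5 — Ohm's law: I = V / Z_total = (-18.37 + j16.66) / (358.8 - j76.41) = -0.05844 + j0.03398 A.
Step 6 — Convert to polar: |I| = 0.0676 A, ∠I = 149.8°.

I = 0.0676∠149.8° A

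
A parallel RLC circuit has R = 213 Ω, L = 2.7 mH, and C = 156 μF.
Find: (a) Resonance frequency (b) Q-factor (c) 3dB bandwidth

Step 1 — Resonance: ω₀ = 1/√(LC) = 1/√(0.0027·0.000156) = 1541 rad/s.
Step 2 — f₀ = ω₀/(2π) = 245.2 Hz.
Step 3 — Parallel Q: Q = R/(ω₀L) = 213/(1541·0.0027) = 51.2.
Step 4 — Bandwidth: Δω = ω₀/Q = 30.1 rad/s; BW = Δω/(2π) = 4.79 Hz.

(a) f₀ = 245.2 Hz  (b) Q = 51.2  (c) BW = 4.79 Hz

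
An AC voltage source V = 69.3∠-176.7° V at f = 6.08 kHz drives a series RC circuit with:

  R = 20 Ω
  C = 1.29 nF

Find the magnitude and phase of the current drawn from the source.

Step 1 — Angular frequency: ω = 2π·f = 2π·6080 = 3.82e+04 rad/s.
Step 2 — Component impedances:
  R: Z = R = 20 Ω
  C: Z = 1/(jωC) = -j/(ω·C) = 0 - j2.029e+04 Ω
Step 3 — Series combination: Z_total = R + C = 20 - j2.029e+04 Ω = 2.029e+04∠-89.9° Ω.
Step 4 — Source phasor: V = 69.3∠-176.7° V = -69.19 - j3.989 V.
Step 5 — Ohm's law: I = V / Z_total = (-69.19 - j3.989) / (20 - j2.029e+04) = 0.0001932 - j0.00341 A.
Step 6 — Convert to polar: |I| = 0.003415 A, ∠I = -86.8°.

I = 0.003415∠-86.8° A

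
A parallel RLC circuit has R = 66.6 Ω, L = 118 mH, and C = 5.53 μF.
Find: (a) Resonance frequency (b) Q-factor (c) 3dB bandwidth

Step 1 — Resonance: ω₀ = 1/√(LC) = 1/√(0.118·5.53e-06) = 1238 rad/s.
Step 2 — f₀ = ω₀/(2π) = 197 Hz.
Step 3 — Parallel Q: Q = R/(ω₀L) = 66.6/(1238·0.118) = 0.4559.
Step 4 — Bandwidth: Δω = ω₀/Q = 2715 rad/s; BW = Δω/(2π) = 432.1 Hz.

(a) f₀ = 197 Hz  (b) Q = 0.4559  (c) BW = 432.1 Hz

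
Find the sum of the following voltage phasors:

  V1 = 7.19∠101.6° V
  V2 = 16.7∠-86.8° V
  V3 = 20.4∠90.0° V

Step 1 — Convert each phasor to rectangular form:
  V1 = 7.19·(cos(101.6°) + j·sin(101.6°)) = -1.446 + j7.043 V
  V2 = 16.7·(cos(-86.8°) + j·sin(-86.8°)) = 0.9322 - j16.67 V
  V3 = 20.4·(cos(90.0°) + j·sin(90.0°)) = 0 + j20.4 V
Step 2 — Sum components: V_total = -0.5135 + j10.77 V.
Step 3 — Convert to polar: |V_total| = 10.78 V, ∠V_total = 92.7°.

V_total = 10.78∠92.7° V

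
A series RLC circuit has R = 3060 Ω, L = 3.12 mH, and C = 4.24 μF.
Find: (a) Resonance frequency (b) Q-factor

Step 1 — Resonance condition Im(Z)=0 gives ω₀ = 1/√(LC).
Step 2 — ω₀ = 1/√(0.00312·4.24e-06) = 8694 rad/s.
Step 3 — f₀ = ω₀/(2π) = 1384 Hz.
Step 4 — Series Q: Q = ω₀L/R = 8694·0.00312/3060 = 0.008865.

(a) f₀ = 1384 Hz  (b) Q = 0.008865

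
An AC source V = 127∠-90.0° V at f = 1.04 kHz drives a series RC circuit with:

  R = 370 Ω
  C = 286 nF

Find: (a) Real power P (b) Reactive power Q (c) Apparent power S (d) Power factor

Step 1 — Angular frequency: ω = 2π·f = 2π·1040 = 6535 rad/s.
Step 2 — Component impedances:
  R: Z = R = 370 Ω
  C: Z = 1/(jωC) = -j/(ω·C) = 0 - j535.1 Ω
Step 3 — Series combination: Z_total = R + C = 370 - j535.1 Ω = 650.5∠-55.3° Ω.
Step 4 — Source phasor: V = 127∠-90.0° V = 0 - j127 V.
Step 5 — Current: I = V / Z = 0.1606 - j0.111 A = 0.1952∠-34.7° A.
Step 6 — Complex power: S = V·I* = 14.1 - j20.39 VA.
Step 7 — Real power: P = Re(S) = 14.1 W.
Step 8 — Reactive power: Q = Im(S) = -20.39 VAR.
Step 9 — Apparent power: |S| = 24.79 VA.
Step 10 — Power factor: PF = P/|S| = 0.5688 (leading).

(a) P = 14.1 W  (b) Q = -20.39 VAR  (c) S = 24.79 VA  (d) PF = 0.5688 (leading)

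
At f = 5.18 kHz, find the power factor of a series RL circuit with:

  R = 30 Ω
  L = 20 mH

Step 1 — Angular frequency: ω = 2π·f = 2π·5180 = 3.255e+04 rad/s.
Step 2 — Component impedances:
  R: Z = R = 30 Ω
  L: Z = jωL = j·3.255e+04·0.02 = 0 + j650.9 Ω
Step 3 — Series combination: Z_total = R + L = 30 + j650.9 Ω = 651.6∠87.4° Ω.
Step 4 — Power factor: PF = cos(φ) = Re(Z)/|Z| = 30/651.6 = 0.04604.
Step 5 — Type: Im(Z) = 650.9 ⇒ lagging (phase φ = 87.4°).

PF = 0.04604 (lagging, φ = 87.4°)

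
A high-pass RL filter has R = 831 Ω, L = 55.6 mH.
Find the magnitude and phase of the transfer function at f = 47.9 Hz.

Step 1 — Angular frequency: ω = 2π·47.9 = 301 rad/s.
Step 2 — Transfer function: H(jω) = jωL/(R + jωL).
Step 3 — Numerator jωL = j·16.73; denominator R + jωL = 831 + j16.73.
Step 4 — H = 0.0004053 + j0.02013.
Step 5 — Magnitude: |H| = 0.02013 (-33.9 dB); phase: φ = 88.8°.

|H| = 0.02013 (-33.9 dB), φ = 88.8°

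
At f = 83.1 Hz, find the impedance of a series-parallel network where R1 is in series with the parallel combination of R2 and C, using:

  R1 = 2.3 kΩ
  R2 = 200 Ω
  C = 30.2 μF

Step 1 — Angular frequency: ω = 2π·f = 2π·83.1 = 522.1 rad/s.
Step 2 — Component impedances:
  R1: Z = R = 2300 Ω
  R2: Z = R = 200 Ω
  C: Z = 1/(jωC) = -j/(ω·C) = 0 - j63.42 Ω
Step 3 — Parallel branch: R2 || C = 1/(1/R2 + 1/C) = 18.27 - j57.62 Ω.
Step 4 — Series with R1: Z_total = R1 + (R2 || C) = 2318 - j57.62 Ω = 2319∠-1.4° Ω.

Z = 2318 - j57.62 Ω = 2319∠-1.4° Ω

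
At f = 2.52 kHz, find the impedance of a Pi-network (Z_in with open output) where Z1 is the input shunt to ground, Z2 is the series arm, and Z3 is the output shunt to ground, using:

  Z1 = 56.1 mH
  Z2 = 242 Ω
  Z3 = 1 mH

Step 1 — Angular frequency: ω = 2π·f = 2π·2520 = 1.583e+04 rad/s.
Step 2 — Component impedances:
  Z1: Z = jωL = j·1.583e+04·0.0561 = 0 + j888.3 Ω
  Z2: Z = R = 242 Ω
  Z3: Z = jωL = j·1.583e+04·0.001 = 0 + j15.83 Ω
Step 3 — With open output, the series arm Z2 and the output shunt Z3 appear in series to ground: Z2 + Z3 = 242 + j15.83 Ω.
Step 4 — Parallel with input shunt Z1: Z_in = Z1 || (Z2 + Z3) = 218 + j73.9 Ω = 230.2∠18.7° Ω.

Z = 218 + j73.9 Ω = 230.2∠18.7° Ω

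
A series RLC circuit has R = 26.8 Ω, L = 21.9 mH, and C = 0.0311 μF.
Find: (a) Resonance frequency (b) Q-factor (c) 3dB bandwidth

Step 1 — Resonance condition Im(Z)=0 gives ω₀ = 1/√(LC).
Step 2 — ω₀ = 1/√(0.0219·3.11e-08) = 3.832e+04 rad/s.
Step 3 — f₀ = ω₀/(2π) = 6098 Hz.
Step 4 — Series Q: Q = ω₀L/R = 3.832e+04·0.0219/26.8 = 31.31.
Step 5 — 3dB bandwidth: Δω = ω₀/Q = 1224 rad/s; BW = Δω/(2π) = 194.8 Hz.

(a) f₀ = 6098 Hz  (b) Q = 31.31  (c) BW = 194.8 Hz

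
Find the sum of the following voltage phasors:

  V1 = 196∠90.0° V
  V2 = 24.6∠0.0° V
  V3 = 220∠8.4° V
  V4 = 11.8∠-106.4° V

Step 1 — Convert each phasor to rectangular form:
  V1 = 196·(cos(90.0°) + j·sin(90.0°)) = 0 + j196 V
  V2 = 24.6·(cos(0.0°) + j·sin(0.0°)) = 24.6 V
  V3 = 220·(cos(8.4°) + j·sin(8.4°)) = 217.6 + j32.14 V
  V4 = 11.8·(cos(-106.4°) + j·sin(-106.4°)) = -3.332 - j11.32 V
Step 2 — Sum components: V_total = 238.9 + j216.8 V.
Step 3 — Convert to polar: |V_total| = 322.6 V, ∠V_total = 42.2°.

V_total = 322.6∠42.2° V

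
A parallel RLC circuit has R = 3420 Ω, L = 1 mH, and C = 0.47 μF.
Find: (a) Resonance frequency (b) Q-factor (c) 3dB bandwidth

Step 1 — Resonance: ω₀ = 1/√(LC) = 1/√(0.001·4.7e-07) = 4.613e+04 rad/s.
Step 2 — f₀ = ω₀/(2π) = 7341 Hz.
Step 3 — Parallel Q: Q = R/(ω₀L) = 3420/(4.613e+04·0.001) = 74.14.
Step 4 — Bandwidth: Δω = ω₀/Q = 622.1 rad/s; BW = Δω/(2π) = 99.01 Hz.

(a) f₀ = 7341 Hz  (b) Q = 74.14  (c) BW = 99.01 Hz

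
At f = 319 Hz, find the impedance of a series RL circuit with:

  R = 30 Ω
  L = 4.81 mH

Step 1 — Angular frequency: ω = 2π·f = 2π·319 = 2004 rad/s.
Step 2 — Component impedances:
  R: Z = R = 30 Ω
  L: Z = jωL = j·2004·0.00481 = 0 + j9.641 Ω
Step 3 — Series combination: Z_total = R + L = 30 + j9.641 Ω = 31.51∠17.8° Ω.

Z = 30 + j9.641 Ω = 31.51∠17.8° Ω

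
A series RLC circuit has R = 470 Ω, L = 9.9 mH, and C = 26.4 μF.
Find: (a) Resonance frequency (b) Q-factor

Step 1 — Resonance condition Im(Z)=0 gives ω₀ = 1/√(LC).
Step 2 — ω₀ = 1/√(0.0099·2.64e-05) = 1956 rad/s.
Step 3 — f₀ = ω₀/(2π) = 311.3 Hz.
Step 4 — Series Q: Q = ω₀L/R = 1956·0.0099/470 = 0.0412.

(a) f₀ = 311.3 Hz  (b) Q = 0.0412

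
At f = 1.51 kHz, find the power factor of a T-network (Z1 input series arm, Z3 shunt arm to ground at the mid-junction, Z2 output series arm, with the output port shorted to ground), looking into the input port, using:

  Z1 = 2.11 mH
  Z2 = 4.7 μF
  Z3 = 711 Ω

Step 1 — Angular frequency: ω = 2π·f = 2π·1510 = 9488 rad/s.
Step 2 — Component impedances:
  Z1: Z = jωL = j·9488·0.00211 = 0 + j20.02 Ω
  Z2: Z = 1/(jωC) = -j/(ω·C) = 0 - j22.43 Ω
  Z3: Z = R = 711 Ω
Step 3 — With the output port shorted to ground, the output series arm Z2 runs from the junction to ground; the shunt arm Z3 also runs from the junction to ground. They appear in parallel: Z3 || Z2 = 0.7066 - j22.4 Ω.
Step 4 — Series with input arm Z1: Z_in = Z1 + (Z3 || Z2) = 0.7066 - j2.385 Ω = 2.487∠-73.5° Ω.
Step 5 — Power factor: PF = cos(φ) = Re(Z)/|Z| = 0.7066/2.487 = 0.2841.
Step 6 — Type: Im(Z) = -2.385 ⇒ leading (phase φ = -73.5°).

PF = 0.2841 (leading, φ = -73.5°)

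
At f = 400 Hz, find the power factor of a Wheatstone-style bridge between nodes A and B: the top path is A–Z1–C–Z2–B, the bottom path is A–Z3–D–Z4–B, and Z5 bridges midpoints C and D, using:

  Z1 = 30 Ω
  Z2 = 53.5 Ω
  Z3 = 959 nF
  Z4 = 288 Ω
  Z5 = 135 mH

Step 1 — Angular frequency: ω = 2π·f = 2π·400 = 2513 rad/s.
Step 2 — Component impedances:
  Z1: Z = R = 30 Ω
  Z2: Z = R = 53.5 Ω
  Z3: Z = 1/(jωC) = -j/(ω·C) = 0 - j414.9 Ω
  Z4: Z = R = 288 Ω
  Z5: Z = jωL = j·2513·0.135 = 0 + j339.3 Ω
Step 3 — Bridge requires nodal analysis (the Z5 bridge couples midpoints C and D, so the two paths cannot be reduced to a simple series/parallel combination). Setting node B to ground and injecting 1 A at node A, the 3-node admittance system at A, C, D solves to V_A = Z_AB = 81.72 - j7.985 Ω = 82.11∠-5.6° Ω.
Step 4 — Power factor: PF = cos(φ) = Re(Z)/|Z| = 81.72/82.11 = 0.9953.
Step 5 — Type: Im(Z) = -7.985 ⇒ leading (phase φ = -5.6°).

PF = 0.9953 (leading, φ = -5.6°)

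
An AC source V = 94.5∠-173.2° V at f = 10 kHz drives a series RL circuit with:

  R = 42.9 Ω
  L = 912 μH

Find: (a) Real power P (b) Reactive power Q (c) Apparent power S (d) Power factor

Step 1 — Angular frequency: ω = 2π·f = 2π·1e+04 = 6.283e+04 rad/s.
Step 2 — Component impedances:
  R: Z = R = 42.9 Ω
  L: Z = jωL = j·6.283e+04·0.000912 = 0 + j57.3 Ω
Step 3 — Series combination: Z_total = R + L = 42.9 + j57.3 Ω = 71.58∠53.2° Ω.
Step 4 — Source phasor: V = 94.5∠-173.2° V = -93.84 - j11.19 V.
Step 5 — Current: I = V / Z = -0.9108 + j0.9557 A = 1.32∠133.6° A.
Step 6 — Complex power: S = V·I* = 74.77 + j99.87 VA.
Step 7 — Real power: P = Re(S) = 74.77 W.
Step 8 — Reactive power: Q = Im(S) = 99.87 VAR.
Step 9 — Apparent power: |S| = 124.8 VA.
Step 10 — Power factor: PF = P/|S| = 0.5993 (lagging).

(a) P = 74.77 W  (b) Q = 99.87 VAR  (c) S = 124.8 VA  (d) PF = 0.5993 (lagging)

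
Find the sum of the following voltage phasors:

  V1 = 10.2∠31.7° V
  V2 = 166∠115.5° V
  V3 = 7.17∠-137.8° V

Step 1 — Convert each phasor to rectangular form:
  V1 = 10.2·(cos(31.7°) + j·sin(31.7°)) = 8.678 + j5.36 V
  V2 = 166·(cos(115.5°) + j·sin(115.5°)) = -71.46 + j149.8 V
  V3 = 7.17·(cos(-137.8°) + j·sin(-137.8°)) = -5.312 - j4.816 V
Step 2 — Sum components: V_total = -68.1 + j150.4 V.
Step 3 — Convert to polar: |V_total| = 165.1 V, ∠V_total = 114.4°.

V_total = 165.1∠114.4° V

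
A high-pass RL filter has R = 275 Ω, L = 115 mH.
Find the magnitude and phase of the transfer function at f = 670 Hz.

Step 1 — Angular frequency: ω = 2π·670 = 4210 rad/s.
Step 2 — Transfer function: H(jω) = jωL/(R + jωL).
Step 3 — Numerator jωL = j·484.1; denominator R + jωL = 275 + j484.1.
Step 4 — H = 0.756 + j0.4295.
Step 5 — Magnitude: |H| = 0.8695 (-1.2 dB); phase: φ = 29.6°.

|H| = 0.8695 (-1.2 dB), φ = 29.6°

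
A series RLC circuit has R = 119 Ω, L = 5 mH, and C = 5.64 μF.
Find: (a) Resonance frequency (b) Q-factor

Step 1 — Resonance condition Im(Z)=0 gives ω₀ = 1/√(LC).
Step 2 — ω₀ = 1/√(0.005·5.64e-06) = 5955 rad/s.
Step 3 — f₀ = ω₀/(2π) = 947.8 Hz.
Step 4 — Series Q: Q = ω₀L/R = 5955·0.005/119 = 0.2502.

(a) f₀ = 947.8 Hz  (b) Q = 0.2502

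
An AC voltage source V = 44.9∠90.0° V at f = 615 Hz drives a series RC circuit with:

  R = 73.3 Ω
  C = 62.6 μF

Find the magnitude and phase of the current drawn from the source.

Step 1 — Angular frequency: ω = 2π·f = 2π·615 = 3864 rad/s.
Step 2 — Component impedances:
  R: Z = R = 73.3 Ω
  C: Z = 1/(jωC) = -j/(ω·C) = 0 - j4.134 Ω
Step 3 — Series combination: Z_total = R + C = 73.3 - j4.134 Ω = 73.42∠-3.2° Ω.
Step 4 — Source phasor: V = 44.9∠90.0° V = 0 + j44.9 V.
Step 5 — Ohm's law: I = V / Z_total = (0 + j44.9) / (73.3 - j4.134) = -0.03444 + j0.6106 A.
Step 6 — Convert to polar: |I| = 0.6116 A, ∠I = 93.2°.

I = 0.6116∠93.2° A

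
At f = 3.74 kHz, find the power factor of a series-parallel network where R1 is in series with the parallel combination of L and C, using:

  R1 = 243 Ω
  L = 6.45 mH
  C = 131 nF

Step 1 — Angular frequency: ω = 2π·f = 2π·3740 = 2.35e+04 rad/s.
Step 2 — Component impedances:
  R1: Z = R = 243 Ω
  L: Z = jωL = j·2.35e+04·0.00645 = 0 + j151.6 Ω
  C: Z = 1/(jωC) = -j/(ω·C) = 0 - j324.8 Ω
Step 3 — Parallel branch: L || C = 1/(1/L + 1/C) = 0 + j284.2 Ω.
Step 4 — Series with R1: Z_total = R1 + (L || C) = 243 + j284.2 Ω = 373.9∠49.5° Ω.
Step 5 — Power factor: PF = cos(φ) = Re(Z)/|Z| = 243/373.9 = 0.6499.
Step 6 — Type: Im(Z) = 284.2 ⇒ lagging (phase φ = 49.5°).

PF = 0.6499 (lagging, φ = 49.5°)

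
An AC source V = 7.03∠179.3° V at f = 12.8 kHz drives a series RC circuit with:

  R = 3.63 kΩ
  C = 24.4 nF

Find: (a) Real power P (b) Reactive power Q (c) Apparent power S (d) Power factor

Step 1 — Angular frequency: ω = 2π·f = 2π·1.28e+04 = 8.042e+04 rad/s.
Step 2 — Component impedances:
  R: Z = R = 3630 Ω
  C: Z = 1/(jωC) = -j/(ω·C) = 0 - j509.6 Ω
Step 3 — Series combination: Z_total = R + C = 3630 - j509.6 Ω = 3666∠-8.0° Ω.
Step 4 — Source phasor: V = 7.03∠179.3° V = -7.029 + j0.08589 V.
Step 5 — Current: I = V / Z = -0.001902 - j0.0002434 A = 0.001918∠-172.7° A.
Step 6 — Complex power: S = V·I* = 0.01335 - j0.001874 VA.
Step 7 — Real power: P = Re(S) = 0.01335 W.
Step 8 — Reactive power: Q = Im(S) = -0.001874 VAR.
Step 9 — Apparent power: |S| = 0.01348 VA.
Step 10 — Power factor: PF = P/|S| = 0.9903 (leading).

(a) P = 0.01335 W  (b) Q = -0.001874 VAR  (c) S = 0.01348 VA  (d) PF = 0.9903 (leading)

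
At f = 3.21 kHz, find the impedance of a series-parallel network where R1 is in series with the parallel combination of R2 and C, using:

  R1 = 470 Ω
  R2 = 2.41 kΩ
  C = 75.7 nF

Step 1 — Angular frequency: ω = 2π·f = 2π·3210 = 2.017e+04 rad/s.
Step 2 — Component impedances:
  R1: Z = R = 470 Ω
  R2: Z = R = 2410 Ω
  C: Z = 1/(jωC) = -j/(ω·C) = 0 - j655 Ω
Step 3 — Parallel branch: R2 || C = 1/(1/R2 + 1/C) = 165.8 - j609.9 Ω.
Step 4 — Series with R1: Z_total = R1 + (R2 || C) = 635.8 - j609.9 Ω = 881∠-43.8° Ω.

Z = 635.8 - j609.9 Ω = 881∠-43.8° Ω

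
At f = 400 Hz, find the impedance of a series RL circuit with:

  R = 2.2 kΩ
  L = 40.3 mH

Step 1 — Angular frequency: ω = 2π·f = 2π·400 = 2513 rad/s.
Step 2 — Component impedances:
  R: Z = R = 2200 Ω
  L: Z = jωL = j·2513·0.0403 = 0 + j101.3 Ω
Step 3 — Series combination: Z_total = R + L = 2200 + j101.3 Ω = 2202∠2.6° Ω.

Z = 2200 + j101.3 Ω = 2202∠2.6° Ω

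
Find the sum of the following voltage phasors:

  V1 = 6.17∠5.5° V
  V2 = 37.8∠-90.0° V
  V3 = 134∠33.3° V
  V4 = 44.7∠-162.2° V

Step 1 — Convert each phasor to rectangular form:
  V1 = 6.17·(cos(5.5°) + j·sin(5.5°)) = 6.142 + j0.5914 V
  V2 = 37.8·(cos(-90.0°) + j·sin(-90.0°)) = 0 - j37.8 V
  V3 = 134·(cos(33.3°) + j·sin(33.3°)) = 112 + j73.57 V
  V4 = 44.7·(cos(-162.2°) + j·sin(-162.2°)) = -42.56 - j13.66 V
Step 2 — Sum components: V_total = 75.58 + j22.7 V.
Step 3 — Convert to polar: |V_total| = 78.91 V, ∠V_total = 16.7°.

V_total = 78.91∠16.7° V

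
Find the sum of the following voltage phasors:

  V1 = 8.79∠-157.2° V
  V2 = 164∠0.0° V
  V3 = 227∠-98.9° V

Step 1 — Convert each phasor to rectangular form:
  V1 = 8.79·(cos(-157.2°) + j·sin(-157.2°)) = -8.103 - j3.406 V
  V2 = 164·(cos(0.0°) + j·sin(0.0°)) = 164 V
  V3 = 227·(cos(-98.9°) + j·sin(-98.9°)) = -35.12 - j224.3 V
Step 2 — Sum components: V_total = 120.8 - j227.7 V.
Step 3 — Convert to polar: |V_total| = 257.7 V, ∠V_total = -62.1°.

V_total = 257.7∠-62.1° V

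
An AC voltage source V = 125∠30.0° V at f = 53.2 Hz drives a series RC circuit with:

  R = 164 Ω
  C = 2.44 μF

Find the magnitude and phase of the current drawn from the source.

Step 1 — Angular frequency: ω = 2π·f = 2π·53.2 = 334.3 rad/s.
Step 2 — Component impedances:
  R: Z = R = 164 Ω
  C: Z = 1/(jωC) = -j/(ω·C) = 0 - j1226 Ω
Step 3 — Series combination: Z_total = R + C = 164 - j1226 Ω = 1237∠-82.4° Ω.
Step 4 — Source phasor: V = 125∠30.0° V = 108.3 + j62.5 V.
Step 5 — Ohm's law: I = V / Z_total = (108.3 + j62.5) / (164 - j1226) = -0.03848 + j0.09344 A.
Step 6 — Convert to polar: |I| = 0.1011 A, ∠I = 112.4°.

I = 0.1011∠112.4° A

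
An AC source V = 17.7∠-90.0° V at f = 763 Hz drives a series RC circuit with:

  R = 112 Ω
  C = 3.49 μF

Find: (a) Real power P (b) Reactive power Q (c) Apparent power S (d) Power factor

Step 1 — Angular frequency: ω = 2π·f = 2π·763 = 4794 rad/s.
Step 2 — Component impedances:
  R: Z = R = 112 Ω
  C: Z = 1/(jωC) = -j/(ω·C) = 0 - j59.77 Ω
Step 3 — Series combination: Z_total = R + C = 112 - j59.77 Ω = 126.9∠-28.1° Ω.
Step 4 — Source phasor: V = 17.7∠-90.0° V = 0 - j17.7 V.
Step 5 — Current: I = V / Z = 0.06564 - j0.123 A = 0.1394∠-61.9° A.
Step 6 — Complex power: S = V·I* = 2.177 - j1.162 VA.
Step 7 — Real power: P = Re(S) = 2.177 W.
Step 8 — Reactive power: Q = Im(S) = -1.162 VAR.
Step 9 — Apparent power: |S| = 2.468 VA.
Step 10 — Power factor: PF = P/|S| = 0.8822 (leading).

(a) P = 2.177 W  (b) Q = -1.162 VAR  (c) S = 2.468 VA  (d) PF = 0.8822 (leading)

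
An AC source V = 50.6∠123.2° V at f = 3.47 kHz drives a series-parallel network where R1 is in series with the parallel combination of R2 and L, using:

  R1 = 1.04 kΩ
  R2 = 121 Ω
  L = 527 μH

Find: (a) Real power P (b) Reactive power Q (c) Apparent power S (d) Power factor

Step 1 — Angular frequency: ω = 2π·f = 2π·3470 = 2.18e+04 rad/s.
Step 2 — Component impedances:
  R1: Z = R = 1040 Ω
  R2: Z = R = 121 Ω
  L: Z = jωL = j·2.18e+04·0.000527 = 0 + j11.49 Ω
Step 3 — Parallel branch: R2 || L = 1/(1/R2 + 1/L) = 1.081 + j11.39 Ω.
Step 4 — Series with R1: Z_total = R1 + (R2 || L) = 1041 + j11.39 Ω = 1041∠0.6° Ω.
Step 5 — Source phasor: V = 50.6∠123.2° V = -27.71 + j42.34 V.
Step 6 — Current: I = V / Z = -0.02617 + j0.04096 A = 0.0486∠122.6° A.
Step 7 — Complex power: S = V·I* = 2.459 + j0.0269 VA.
Step 8 — Real power: P = Re(S) = 2.459 W.
Step 9 — Reactive power: Q = Im(S) = 0.0269 VAR.
Step 10 — Apparent power: |S| = 2.459 VA.
Step 11 — Power factor: PF = P/|S| = 0.9999 (lagging).

(a) P = 2.459 W  (b) Q = 0.0269 VAR  (c) S = 2.459 VA  (d) PF = 0.9999 (lagging)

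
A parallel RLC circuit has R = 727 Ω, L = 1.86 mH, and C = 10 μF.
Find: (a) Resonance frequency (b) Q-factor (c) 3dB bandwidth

Step 1 — Resonance: ω₀ = 1/√(LC) = 1/√(0.00186·1e-05) = 7332 rad/s.
Step 2 — f₀ = ω₀/(2π) = 1167 Hz.
Step 3 — Parallel Q: Q = R/(ω₀L) = 727/(7332·0.00186) = 53.31.
Step 4 — Bandwidth: Δω = ω₀/Q = 137.6 rad/s; BW = Δω/(2π) = 21.89 Hz.

(a) f₀ = 1167 Hz  (b) Q = 53.31  (c) BW = 21.89 Hz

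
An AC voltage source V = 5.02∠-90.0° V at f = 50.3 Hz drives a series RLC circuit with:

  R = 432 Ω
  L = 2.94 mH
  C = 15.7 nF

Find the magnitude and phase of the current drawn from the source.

Step 1 — Angular frequency: ω = 2π·f = 2π·50.3 = 316 rad/s.
Step 2 — Component impedances:
  R: Z = R = 432 Ω
  L: Z = jωL = j·316·0.00294 = 0 + j0.9292 Ω
  C: Z = 1/(jωC) = -j/(ω·C) = 0 - j2.015e+05 Ω
Step 3 — Series combination: Z_total = R + L + C = 432 - j2.015e+05 Ω = 2.015e+05∠-89.9° Ω.
Step 4 — Source phasor: V = 5.02∠-90.0° V = 0 - j5.02 V.
Step 5 — Ohm's law: I = V / Z_total = (0 - j5.02) / (432 - j2.015e+05) = 2.491e-05 - j5.339e-08 A.
Step 6 — Convert to polar: |I| = 2.491e-05 A, ∠I = -0.1°.

I = 2.491e-05∠-0.1° A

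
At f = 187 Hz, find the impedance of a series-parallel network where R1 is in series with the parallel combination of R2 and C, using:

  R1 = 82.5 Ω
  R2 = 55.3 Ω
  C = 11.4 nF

Step 1 — Angular frequency: ω = 2π·f = 2π·187 = 1175 rad/s.
Step 2 — Component impedances:
  R1: Z = R = 82.5 Ω
  R2: Z = R = 55.3 Ω
  C: Z = 1/(jωC) = -j/(ω·C) = 0 - j7.466e+04 Ω
Step 3 — Parallel branch: R2 || C = 1/(1/R2 + 1/C) = 55.3 - j0.04096 Ω.
Step 4 — Series with R1: Z_total = R1 + (R2 || C) = 137.8 - j0.04096 Ω = 137.8∠-0.0° Ω.

Z = 137.8 - j0.04096 Ω = 137.8∠-0.0° Ω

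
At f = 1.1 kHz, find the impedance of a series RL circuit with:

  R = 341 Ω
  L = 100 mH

Step 1 — Angular frequency: ω = 2π·f = 2π·1100 = 6912 rad/s.
Step 2 — Component impedances:
  R: Z = R = 341 Ω
  L: Z = jωL = j·6912·0.1 = 0 + j691.2 Ω
Step 3 — Series combination: Z_total = R + L = 341 + j691.2 Ω = 770.7∠63.7° Ω.

Z = 341 + j691.2 Ω = 770.7∠63.7° Ω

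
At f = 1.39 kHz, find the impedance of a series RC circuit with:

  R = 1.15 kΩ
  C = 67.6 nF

Step 1 — Angular frequency: ω = 2π·f = 2π·1390 = 8734 rad/s.
Step 2 — Component impedances:
  R: Z = R = 1150 Ω
  C: Z = 1/(jωC) = -j/(ω·C) = 0 - j1694 Ω
Step 3 — Series combination: Z_total = R + C = 1150 - j1694 Ω = 2047∠-55.8° Ω.

Z = 1150 - j1694 Ω = 2047∠-55.8° Ω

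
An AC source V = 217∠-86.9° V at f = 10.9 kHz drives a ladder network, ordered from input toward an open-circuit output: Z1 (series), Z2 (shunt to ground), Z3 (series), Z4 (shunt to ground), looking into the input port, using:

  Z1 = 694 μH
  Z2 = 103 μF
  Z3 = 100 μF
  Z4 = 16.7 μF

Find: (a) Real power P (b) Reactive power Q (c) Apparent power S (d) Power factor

Step 1 — Angular frequency: ω = 2π·f = 2π·1.09e+04 = 6.849e+04 rad/s.
Step 2 — Component impedances:
  Z1: Z = jωL = j·6.849e+04·0.000694 = 0 + j47.53 Ω
  Z2: Z = 1/(jωC) = -j/(ω·C) = 0 - j0.1418 Ω
  Z3: Z = 1/(jωC) = -j/(ω·C) = 0 - j0.146 Ω
  Z4: Z = 1/(jωC) = -j/(ω·C) = 0 - j0.8743 Ω
Step 3 — Ladder network (open output): work backward from the far end, alternating series and parallel combinations. Z_in = 0 + j47.41 Ω = 47.41∠90.0° Ω.
Step 4 — Source phasor: V = 217∠-86.9° V = 11.74 - j216.7 V.
Step 5 — Current: I = V / Z = -4.571 - j0.2475 A = 4.578∠-176.9° A.
Step 6 — Complex power: S = V·I* = 0 + j993.3 VA.
Step 7 — Real power: P = Re(S) = 0 W.
Step 8 — Reactive power: Q = Im(S) = 993.3 VAR.
Step 9 — Apparent power: |S| = 993.3 VA.
Step 10 — Power factor: PF = P/|S| = 0 (lagging).

(a) P = 0 W  (b) Q = 993.3 VAR  (c) S = 993.3 VA  (d) PF = 0 (lagging)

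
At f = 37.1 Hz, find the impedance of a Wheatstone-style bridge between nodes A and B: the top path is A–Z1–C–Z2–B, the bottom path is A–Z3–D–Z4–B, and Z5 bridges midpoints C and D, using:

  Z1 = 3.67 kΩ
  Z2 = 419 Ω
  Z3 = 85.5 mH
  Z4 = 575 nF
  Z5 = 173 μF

Step 1 — Angular frequency: ω = 2π·f = 2π·37.1 = 233.1 rad/s.
Step 2 — Component impedances:
  Z1: Z = R = 3670 Ω
  Z2: Z = R = 419 Ω
  Z3: Z = jωL = j·233.1·0.0855 = 0 + j19.93 Ω
  Z4: Z = 1/(jωC) = -j/(ω·C) = 0 - j7461 Ω
  Z5: Z = 1/(jωC) = -j/(ω·C) = 0 - j24.8 Ω
Step 3 — Bridge requires nodal analysis (the Z5 bridge couples midpoints C and D, so the two paths cannot be reduced to a simple series/parallel combination). Setting node B to ground and injecting 1 A at node A, the 3-node admittance system at A, C, D solves to V_A = Z_AB = 414.9 - j28.01 Ω = 415.9∠-3.9° Ω.

Z = 414.9 - j28.01 Ω = 415.9∠-3.9° Ω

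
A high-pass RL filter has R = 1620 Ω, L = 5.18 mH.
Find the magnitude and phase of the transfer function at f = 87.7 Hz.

Step 1 — Angular frequency: ω = 2π·87.7 = 551 rad/s.
Step 2 — Transfer function: H(jω) = jωL/(R + jωL).
Step 3 — Numerator jωL = j·2.854; denominator R + jωL = 1620 + j2.854.
Step 4 — H = 3.104e-06 + j0.001762.
Step 5 — Magnitude: |H| = 0.001762 (-55.1 dB); phase: φ = 89.9°.

|H| = 0.001762 (-55.1 dB), φ = 89.9°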